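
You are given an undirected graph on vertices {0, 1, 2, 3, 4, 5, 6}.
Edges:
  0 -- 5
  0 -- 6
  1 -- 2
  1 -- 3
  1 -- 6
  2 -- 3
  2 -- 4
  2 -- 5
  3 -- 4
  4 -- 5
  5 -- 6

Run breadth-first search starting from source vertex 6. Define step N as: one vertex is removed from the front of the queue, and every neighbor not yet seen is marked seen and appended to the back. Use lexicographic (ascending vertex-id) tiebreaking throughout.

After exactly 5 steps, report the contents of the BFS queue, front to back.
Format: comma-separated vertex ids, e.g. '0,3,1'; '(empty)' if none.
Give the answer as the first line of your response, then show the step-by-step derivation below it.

3,4

step 1: dequeue 6; queue=[0,1,5]; order=6
step 2: dequeue 0; queue=[1,5]; order=6,0
step 3: dequeue 1; queue=[5,2,3]; order=6,0,1
step 4: dequeue 5; queue=[2,3,4]; order=6,0,1,5
step 5: dequeue 2; queue=[3,4]; order=6,0,1,5,2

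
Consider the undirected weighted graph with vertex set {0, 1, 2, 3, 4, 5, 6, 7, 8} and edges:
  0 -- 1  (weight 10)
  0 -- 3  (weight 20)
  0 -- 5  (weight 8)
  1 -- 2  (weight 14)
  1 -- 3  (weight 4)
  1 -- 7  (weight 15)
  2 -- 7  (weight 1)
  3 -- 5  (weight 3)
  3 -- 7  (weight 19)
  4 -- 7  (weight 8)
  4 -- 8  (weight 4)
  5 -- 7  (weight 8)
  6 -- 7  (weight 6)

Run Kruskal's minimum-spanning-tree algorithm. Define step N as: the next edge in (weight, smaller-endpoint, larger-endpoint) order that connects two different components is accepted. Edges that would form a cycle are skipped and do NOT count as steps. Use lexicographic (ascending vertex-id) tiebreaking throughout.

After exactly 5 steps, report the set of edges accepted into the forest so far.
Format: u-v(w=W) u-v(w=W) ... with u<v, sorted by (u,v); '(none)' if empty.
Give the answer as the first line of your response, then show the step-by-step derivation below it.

1-3(w=4) 2-7(w=1) 3-5(w=3) 4-8(w=4) 6-7(w=6)

step 1: add edge 2-7 (w=1); MST = {2-7(w=1)}
step 2: add edge 3-5 (w=3); MST = {2-7(w=1) 3-5(w=3)}
step 3: add edge 1-3 (w=4); MST = {1-3(w=4) 2-7(w=1) 3-5(w=3)}
step 4: add edge 4-8 (w=4); MST = {1-3(w=4) 2-7(w=1) 3-5(w=3) 4-8(w=4)}
step 5: add edge 6-7 (w=6); MST = {1-3(w=4) 2-7(w=1) 3-5(w=3) 4-8(w=4) 6-7(w=6)}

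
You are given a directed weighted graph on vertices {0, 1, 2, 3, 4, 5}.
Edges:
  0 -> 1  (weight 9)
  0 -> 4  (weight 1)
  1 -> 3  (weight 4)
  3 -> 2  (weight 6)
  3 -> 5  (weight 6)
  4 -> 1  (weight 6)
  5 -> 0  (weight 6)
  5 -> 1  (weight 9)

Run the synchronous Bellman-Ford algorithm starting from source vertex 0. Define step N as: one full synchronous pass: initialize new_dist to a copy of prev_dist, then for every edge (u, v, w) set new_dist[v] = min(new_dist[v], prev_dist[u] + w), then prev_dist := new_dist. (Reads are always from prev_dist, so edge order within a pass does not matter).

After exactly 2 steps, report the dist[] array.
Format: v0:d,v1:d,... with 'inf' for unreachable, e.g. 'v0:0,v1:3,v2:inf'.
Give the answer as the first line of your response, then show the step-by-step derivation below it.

v0:0,v1:7,v2:inf,v3:13,v4:1,v5:inf

step 1: dist = v0:0,v1:9,v2:inf,v3:inf,v4:1,v5:inf
step 2: dist = v0:0,v1:7,v2:inf,v3:13,v4:1,v5:inf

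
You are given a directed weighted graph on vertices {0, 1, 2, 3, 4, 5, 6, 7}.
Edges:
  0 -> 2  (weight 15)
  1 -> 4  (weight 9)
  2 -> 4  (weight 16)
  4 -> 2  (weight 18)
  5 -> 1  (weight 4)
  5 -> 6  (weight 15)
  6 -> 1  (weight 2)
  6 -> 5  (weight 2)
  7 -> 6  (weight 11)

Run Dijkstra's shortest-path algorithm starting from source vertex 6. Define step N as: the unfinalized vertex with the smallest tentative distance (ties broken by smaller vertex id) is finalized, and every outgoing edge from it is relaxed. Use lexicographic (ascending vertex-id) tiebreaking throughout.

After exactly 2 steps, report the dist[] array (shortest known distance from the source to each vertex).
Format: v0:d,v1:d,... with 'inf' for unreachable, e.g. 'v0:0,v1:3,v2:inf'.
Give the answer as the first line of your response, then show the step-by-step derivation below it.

v0:inf,v1:2,v2:inf,v3:inf,v4:11,v5:2,v6:0,v7:inf

step 1: dist = v0:inf,v1:2,v2:inf,v3:inf,v4:inf,v5:2,v6:0,v7:inf
step 2: dist = v0:inf,v1:2,v2:inf,v3:inf,v4:11,v5:2,v6:0,v7:inf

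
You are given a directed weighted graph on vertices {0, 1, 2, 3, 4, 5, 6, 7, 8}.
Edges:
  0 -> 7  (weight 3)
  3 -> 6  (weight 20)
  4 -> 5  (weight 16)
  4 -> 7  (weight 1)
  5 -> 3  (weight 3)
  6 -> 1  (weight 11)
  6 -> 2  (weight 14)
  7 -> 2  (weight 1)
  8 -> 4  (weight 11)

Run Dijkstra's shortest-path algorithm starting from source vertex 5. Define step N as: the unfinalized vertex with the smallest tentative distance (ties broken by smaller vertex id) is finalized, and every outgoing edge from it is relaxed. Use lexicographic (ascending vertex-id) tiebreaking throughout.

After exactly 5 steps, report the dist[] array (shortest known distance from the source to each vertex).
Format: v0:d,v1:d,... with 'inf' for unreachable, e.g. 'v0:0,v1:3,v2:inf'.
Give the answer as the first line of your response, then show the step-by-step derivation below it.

v0:inf,v1:34,v2:37,v3:3,v4:inf,v5:0,v6:23,v7:inf,v8:inf

step 1: dist = v0:inf,v1:inf,v2:inf,v3:3,v4:inf,v5:0,v6:inf,v7:inf,v8:inf
step 2: dist = v0:inf,v1:inf,v2:inf,v3:3,v4:inf,v5:0,v6:23,v7:inf,v8:inf
step 3: dist = v0:inf,v1:34,v2:37,v3:3,v4:inf,v5:0,v6:23,v7:inf,v8:inf
step 4: dist = v0:inf,v1:34,v2:37,v3:3,v4:inf,v5:0,v6:23,v7:inf,v8:inf
step 5: dist = v0:inf,v1:34,v2:37,v3:3,v4:inf,v5:0,v6:23,v7:inf,v8:inf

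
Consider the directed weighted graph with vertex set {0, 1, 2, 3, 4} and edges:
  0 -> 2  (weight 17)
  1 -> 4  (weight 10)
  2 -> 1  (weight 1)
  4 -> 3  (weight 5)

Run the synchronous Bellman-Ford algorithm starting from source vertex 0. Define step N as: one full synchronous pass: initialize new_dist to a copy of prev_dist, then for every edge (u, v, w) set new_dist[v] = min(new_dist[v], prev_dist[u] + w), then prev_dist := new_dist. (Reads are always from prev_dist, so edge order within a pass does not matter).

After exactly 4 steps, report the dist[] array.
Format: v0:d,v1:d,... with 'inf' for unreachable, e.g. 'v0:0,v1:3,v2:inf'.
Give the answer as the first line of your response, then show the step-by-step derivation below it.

v0:0,v1:18,v2:17,v3:33,v4:28

step 1: dist = v0:0,v1:inf,v2:17,v3:inf,v4:inf
step 2: dist = v0:0,v1:18,v2:17,v3:inf,v4:inf
step 3: dist = v0:0,v1:18,v2:17,v3:inf,v4:28
step 4: dist = v0:0,v1:18,v2:17,v3:33,v4:28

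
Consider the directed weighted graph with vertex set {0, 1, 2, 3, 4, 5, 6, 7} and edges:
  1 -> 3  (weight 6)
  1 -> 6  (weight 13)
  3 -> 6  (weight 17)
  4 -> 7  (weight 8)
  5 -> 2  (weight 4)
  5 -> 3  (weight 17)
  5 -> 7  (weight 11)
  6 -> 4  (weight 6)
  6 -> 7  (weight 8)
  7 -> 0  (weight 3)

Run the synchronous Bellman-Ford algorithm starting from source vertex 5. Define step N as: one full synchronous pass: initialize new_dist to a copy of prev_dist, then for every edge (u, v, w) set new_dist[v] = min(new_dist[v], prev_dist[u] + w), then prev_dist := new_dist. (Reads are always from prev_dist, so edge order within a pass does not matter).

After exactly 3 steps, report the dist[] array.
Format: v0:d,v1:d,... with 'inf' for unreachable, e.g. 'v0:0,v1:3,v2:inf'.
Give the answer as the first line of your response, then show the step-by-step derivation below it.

v0:14,v1:inf,v2:4,v3:17,v4:40,v5:0,v6:34,v7:11

step 1: dist = v0:inf,v1:inf,v2:4,v3:17,v4:inf,v5:0,v6:inf,v7:11
step 2: dist = v0:14,v1:inf,v2:4,v3:17,v4:inf,v5:0,v6:34,v7:11
step 3: dist = v0:14,v1:inf,v2:4,v3:17,v4:40,v5:0,v6:34,v7:11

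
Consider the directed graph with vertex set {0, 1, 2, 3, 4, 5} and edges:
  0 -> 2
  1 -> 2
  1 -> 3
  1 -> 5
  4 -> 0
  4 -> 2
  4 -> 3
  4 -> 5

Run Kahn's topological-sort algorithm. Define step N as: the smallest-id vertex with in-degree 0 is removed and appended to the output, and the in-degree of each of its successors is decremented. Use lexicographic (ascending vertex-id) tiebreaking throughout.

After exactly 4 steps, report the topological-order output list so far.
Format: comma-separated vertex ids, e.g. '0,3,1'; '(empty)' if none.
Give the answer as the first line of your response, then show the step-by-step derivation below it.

1,4,0,2

step 1: output 1; order=[1]; indeg=(1,0,2,1,0,1)
step 2: output 4; order=[1,4]; indeg=(0,0,1,0,0,0)
step 3: output 0; order=[1,4,0]; indeg=(0,0,0,0,0,0)
step 4: output 2; order=[1,4,0,2]; indeg=(0,0,0,0,0,0)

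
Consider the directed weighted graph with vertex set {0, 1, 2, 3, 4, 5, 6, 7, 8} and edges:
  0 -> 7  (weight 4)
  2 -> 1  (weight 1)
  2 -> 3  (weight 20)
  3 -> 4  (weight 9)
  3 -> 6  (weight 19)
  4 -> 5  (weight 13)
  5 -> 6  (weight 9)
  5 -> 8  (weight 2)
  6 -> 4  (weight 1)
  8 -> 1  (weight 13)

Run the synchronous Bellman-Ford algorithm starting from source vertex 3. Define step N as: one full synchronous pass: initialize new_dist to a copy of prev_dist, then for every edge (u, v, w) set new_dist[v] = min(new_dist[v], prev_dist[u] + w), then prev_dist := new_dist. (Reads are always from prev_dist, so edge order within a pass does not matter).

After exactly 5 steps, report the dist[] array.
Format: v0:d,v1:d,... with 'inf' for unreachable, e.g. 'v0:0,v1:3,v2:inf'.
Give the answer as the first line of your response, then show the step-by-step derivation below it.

v0:inf,v1:37,v2:inf,v3:0,v4:9,v5:22,v6:19,v7:inf,v8:24

step 1: dist = v0:inf,v1:inf,v2:inf,v3:0,v4:9,v5:inf,v6:19,v7:inf,v8:inf
step 2: dist = v0:inf,v1:inf,v2:inf,v3:0,v4:9,v5:22,v6:19,v7:inf,v8:inf
step 3: dist = v0:inf,v1:inf,v2:inf,v3:0,v4:9,v5:22,v6:19,v7:inf,v8:24
step 4: dist = v0:inf,v1:37,v2:inf,v3:0,v4:9,v5:22,v6:19,v7:inf,v8:24
step 5: dist = v0:inf,v1:37,v2:inf,v3:0,v4:9,v5:22,v6:19,v7:inf,v8:24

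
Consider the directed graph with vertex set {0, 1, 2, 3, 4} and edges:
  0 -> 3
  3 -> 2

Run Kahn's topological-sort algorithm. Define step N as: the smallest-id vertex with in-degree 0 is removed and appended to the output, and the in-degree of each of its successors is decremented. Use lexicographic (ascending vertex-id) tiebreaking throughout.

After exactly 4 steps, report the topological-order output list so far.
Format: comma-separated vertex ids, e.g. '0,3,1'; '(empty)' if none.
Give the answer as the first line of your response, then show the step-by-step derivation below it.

0,1,3,2

step 1: output 0; order=[0]; indeg=(0,0,1,0,0)
step 2: output 1; order=[0,1]; indeg=(0,0,1,0,0)
step 3: output 3; order=[0,1,3]; indeg=(0,0,0,0,0)
step 4: output 2; order=[0,1,3,2]; indeg=(0,0,0,0,0)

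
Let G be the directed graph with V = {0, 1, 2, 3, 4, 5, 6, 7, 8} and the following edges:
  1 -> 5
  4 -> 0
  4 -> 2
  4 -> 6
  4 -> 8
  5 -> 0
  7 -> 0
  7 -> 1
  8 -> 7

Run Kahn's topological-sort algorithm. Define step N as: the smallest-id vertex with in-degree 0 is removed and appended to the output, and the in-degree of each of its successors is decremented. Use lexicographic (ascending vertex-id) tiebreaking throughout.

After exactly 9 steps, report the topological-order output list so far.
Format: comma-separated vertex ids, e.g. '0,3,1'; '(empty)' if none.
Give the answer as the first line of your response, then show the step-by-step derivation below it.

3,4,2,6,8,7,1,5,0

step 1: output 3; order=[3]; indeg=(3,1,1,0,0,1,1,1,1)
step 2: output 4; order=[3,4]; indeg=(2,1,0,0,0,1,0,1,0)
step 3: output 2; order=[3,4,2]; indeg=(2,1,0,0,0,1,0,1,0)
step 4: output 6; order=[3,4,2,6]; indeg=(2,1,0,0,0,1,0,1,0)
step 5: output 8; order=[3,4,2,6,8]; indeg=(2,1,0,0,0,1,0,0,0)
step 6: output 7; order=[3,4,2,6,8,7]; indeg=(1,0,0,0,0,1,0,0,0)
step 7: output 1; order=[3,4,2,6,8,7,1]; indeg=(1,0,0,0,0,0,0,0,0)
step 8: output 5; order=[3,4,2,6,8,7,1,5]; indeg=(0,0,0,0,0,0,0,0,0)
step 9: output 0; order=[3,4,2,6,8,7,1,5,0]; indeg=(0,0,0,0,0,0,0,0,0)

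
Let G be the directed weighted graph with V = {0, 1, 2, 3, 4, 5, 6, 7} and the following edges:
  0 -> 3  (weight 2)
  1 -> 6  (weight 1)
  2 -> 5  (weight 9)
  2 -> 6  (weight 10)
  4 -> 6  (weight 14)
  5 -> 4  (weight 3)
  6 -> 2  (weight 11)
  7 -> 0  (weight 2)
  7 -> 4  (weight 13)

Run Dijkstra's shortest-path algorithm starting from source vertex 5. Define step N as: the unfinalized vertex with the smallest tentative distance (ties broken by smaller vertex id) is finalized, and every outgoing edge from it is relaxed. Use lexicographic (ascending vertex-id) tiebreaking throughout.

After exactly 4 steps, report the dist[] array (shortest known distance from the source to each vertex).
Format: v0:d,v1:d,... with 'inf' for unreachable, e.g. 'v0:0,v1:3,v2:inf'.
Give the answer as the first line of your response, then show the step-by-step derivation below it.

v0:inf,v1:inf,v2:28,v3:inf,v4:3,v5:0,v6:17,v7:inf

step 1: dist = v0:inf,v1:inf,v2:inf,v3:inf,v4:3,v5:0,v6:inf,v7:inf
step 2: dist = v0:inf,v1:inf,v2:inf,v3:inf,v4:3,v5:0,v6:17,v7:inf
step 3: dist = v0:inf,v1:inf,v2:28,v3:inf,v4:3,v5:0,v6:17,v7:inf
step 4: dist = v0:inf,v1:inf,v2:28,v3:inf,v4:3,v5:0,v6:17,v7:inf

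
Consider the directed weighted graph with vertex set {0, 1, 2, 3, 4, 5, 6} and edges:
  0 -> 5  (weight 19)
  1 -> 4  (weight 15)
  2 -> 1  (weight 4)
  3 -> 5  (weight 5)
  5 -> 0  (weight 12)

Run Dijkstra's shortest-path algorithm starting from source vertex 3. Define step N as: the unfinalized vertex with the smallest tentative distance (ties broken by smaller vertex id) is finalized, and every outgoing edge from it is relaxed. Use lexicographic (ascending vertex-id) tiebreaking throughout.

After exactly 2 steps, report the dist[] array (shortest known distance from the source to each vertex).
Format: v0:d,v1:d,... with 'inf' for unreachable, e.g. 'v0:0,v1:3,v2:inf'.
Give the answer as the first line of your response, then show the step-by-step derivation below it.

v0:17,v1:inf,v2:inf,v3:0,v4:inf,v5:5,v6:inf

step 1: dist = v0:inf,v1:inf,v2:inf,v3:0,v4:inf,v5:5,v6:inf
step 2: dist = v0:17,v1:inf,v2:inf,v3:0,v4:inf,v5:5,v6:inf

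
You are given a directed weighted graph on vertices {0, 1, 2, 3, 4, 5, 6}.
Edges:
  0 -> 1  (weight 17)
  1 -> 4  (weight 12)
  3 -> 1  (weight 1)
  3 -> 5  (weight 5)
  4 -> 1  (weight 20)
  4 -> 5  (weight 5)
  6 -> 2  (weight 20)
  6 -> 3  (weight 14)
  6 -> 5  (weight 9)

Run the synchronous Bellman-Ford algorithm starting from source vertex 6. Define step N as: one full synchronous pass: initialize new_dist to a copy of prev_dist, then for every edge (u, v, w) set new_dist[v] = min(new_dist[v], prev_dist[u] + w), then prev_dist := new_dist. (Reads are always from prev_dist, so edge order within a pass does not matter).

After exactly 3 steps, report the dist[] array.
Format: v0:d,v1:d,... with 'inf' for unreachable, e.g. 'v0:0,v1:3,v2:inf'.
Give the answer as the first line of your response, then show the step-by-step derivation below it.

v0:inf,v1:15,v2:20,v3:14,v4:27,v5:9,v6:0

step 1: dist = v0:inf,v1:inf,v2:20,v3:14,v4:inf,v5:9,v6:0
step 2: dist = v0:inf,v1:15,v2:20,v3:14,v4:inf,v5:9,v6:0
step 3: dist = v0:inf,v1:15,v2:20,v3:14,v4:27,v5:9,v6:0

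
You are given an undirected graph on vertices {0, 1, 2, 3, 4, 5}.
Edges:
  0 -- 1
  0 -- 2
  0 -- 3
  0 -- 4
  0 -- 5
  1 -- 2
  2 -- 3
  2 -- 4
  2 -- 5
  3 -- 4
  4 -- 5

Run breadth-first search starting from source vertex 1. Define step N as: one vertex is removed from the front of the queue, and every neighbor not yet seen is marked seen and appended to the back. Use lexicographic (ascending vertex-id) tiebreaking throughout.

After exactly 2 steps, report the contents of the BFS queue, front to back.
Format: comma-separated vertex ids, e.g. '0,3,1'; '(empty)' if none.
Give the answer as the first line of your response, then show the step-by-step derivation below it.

2,3,4,5

step 1: dequeue 1; queue=[0,2]; order=1
step 2: dequeue 0; queue=[2,3,4,5]; order=1,0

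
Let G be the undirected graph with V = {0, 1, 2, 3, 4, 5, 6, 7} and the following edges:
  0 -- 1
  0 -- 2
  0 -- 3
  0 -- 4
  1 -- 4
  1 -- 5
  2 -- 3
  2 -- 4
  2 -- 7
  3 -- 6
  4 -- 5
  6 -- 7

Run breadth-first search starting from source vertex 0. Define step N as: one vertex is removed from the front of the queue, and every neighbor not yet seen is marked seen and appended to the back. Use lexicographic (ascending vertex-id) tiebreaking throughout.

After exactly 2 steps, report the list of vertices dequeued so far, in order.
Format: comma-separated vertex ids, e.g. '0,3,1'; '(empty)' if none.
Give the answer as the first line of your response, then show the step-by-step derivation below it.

0,1

step 1: dequeue 0; queue=[1,2,3,4]; order=0
step 2: dequeue 1; queue=[2,3,4,5]; order=0,1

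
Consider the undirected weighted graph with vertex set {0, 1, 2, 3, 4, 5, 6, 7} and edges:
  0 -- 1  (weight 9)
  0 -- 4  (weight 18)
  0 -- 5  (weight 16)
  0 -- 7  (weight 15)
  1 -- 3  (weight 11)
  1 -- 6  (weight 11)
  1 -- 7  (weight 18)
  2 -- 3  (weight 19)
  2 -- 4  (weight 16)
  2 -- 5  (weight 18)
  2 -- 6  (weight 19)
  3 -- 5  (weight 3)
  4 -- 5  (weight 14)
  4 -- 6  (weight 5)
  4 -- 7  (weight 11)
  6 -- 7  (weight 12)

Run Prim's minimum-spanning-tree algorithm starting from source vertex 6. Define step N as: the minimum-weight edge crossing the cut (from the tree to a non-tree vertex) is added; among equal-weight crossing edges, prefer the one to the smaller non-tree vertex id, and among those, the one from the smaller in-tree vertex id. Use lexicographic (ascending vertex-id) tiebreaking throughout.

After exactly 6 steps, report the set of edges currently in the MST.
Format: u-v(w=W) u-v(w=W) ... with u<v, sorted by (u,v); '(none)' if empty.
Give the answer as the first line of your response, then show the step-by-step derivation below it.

0-1(w=9) 1-3(w=11) 1-6(w=11) 3-5(w=3) 4-6(w=5) 4-7(w=11)

step 1: add edge 4-6 (w=5); MST = {4-6(w=5)}
step 2: add edge 1-6 (w=11); MST = {1-6(w=11) 4-6(w=5)}
step 3: add edge 0-1 (w=9); MST = {0-1(w=9) 1-6(w=11) 4-6(w=5)}
step 4: add edge 1-3 (w=11); MST = {0-1(w=9) 1-3(w=11) 1-6(w=11) 4-6(w=5)}
step 5: add edge 3-5 (w=3); MST = {0-1(w=9) 1-3(w=11) 1-6(w=11) 3-5(w=3) 4-6(w=5)}
step 6: add edge 4-7 (w=11); MST = {0-1(w=9) 1-3(w=11) 1-6(w=11) 3-5(w=3) 4-6(w=5) 4-7(w=11)}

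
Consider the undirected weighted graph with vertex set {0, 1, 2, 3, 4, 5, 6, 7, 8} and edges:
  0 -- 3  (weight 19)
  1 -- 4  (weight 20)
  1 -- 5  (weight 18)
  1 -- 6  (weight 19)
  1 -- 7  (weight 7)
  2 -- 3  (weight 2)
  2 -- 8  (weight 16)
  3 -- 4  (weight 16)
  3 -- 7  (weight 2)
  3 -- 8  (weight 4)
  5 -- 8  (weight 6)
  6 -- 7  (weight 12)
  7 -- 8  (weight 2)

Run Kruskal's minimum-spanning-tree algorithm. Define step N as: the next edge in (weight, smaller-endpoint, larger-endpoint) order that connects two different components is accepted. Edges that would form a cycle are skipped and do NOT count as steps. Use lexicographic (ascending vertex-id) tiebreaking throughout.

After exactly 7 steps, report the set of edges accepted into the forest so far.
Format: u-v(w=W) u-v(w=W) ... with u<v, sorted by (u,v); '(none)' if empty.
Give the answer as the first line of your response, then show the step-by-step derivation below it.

1-7(w=7) 2-3(w=2) 3-4(w=16) 3-7(w=2) 5-8(w=6) 6-7(w=12) 7-8(w=2)

step 1: add edge 2-3 (w=2); MST = {2-3(w=2)}
step 2: add edge 3-7 (w=2); MST = {2-3(w=2) 3-7(w=2)}
step 3: add edge 7-8 (w=2); MST = {2-3(w=2) 3-7(w=2) 7-8(w=2)}
step 4: add edge 5-8 (w=6); MST = {2-3(w=2) 3-7(w=2) 5-8(w=6) 7-8(w=2)}
step 5: add edge 1-7 (w=7); MST = {1-7(w=7) 2-3(w=2) 3-7(w=2) 5-8(w=6) 7-8(w=2)}
step 6: add edge 6-7 (w=12); MST = {1-7(w=7) 2-3(w=2) 3-7(w=2) 5-8(w=6) 6-7(w=12) 7-8(w=2)}
step 7: add edge 3-4 (w=16); MST = {1-7(w=7) 2-3(w=2) 3-4(w=16) 3-7(w=2) 5-8(w=6) 6-7(w=12) 7-8(w=2)}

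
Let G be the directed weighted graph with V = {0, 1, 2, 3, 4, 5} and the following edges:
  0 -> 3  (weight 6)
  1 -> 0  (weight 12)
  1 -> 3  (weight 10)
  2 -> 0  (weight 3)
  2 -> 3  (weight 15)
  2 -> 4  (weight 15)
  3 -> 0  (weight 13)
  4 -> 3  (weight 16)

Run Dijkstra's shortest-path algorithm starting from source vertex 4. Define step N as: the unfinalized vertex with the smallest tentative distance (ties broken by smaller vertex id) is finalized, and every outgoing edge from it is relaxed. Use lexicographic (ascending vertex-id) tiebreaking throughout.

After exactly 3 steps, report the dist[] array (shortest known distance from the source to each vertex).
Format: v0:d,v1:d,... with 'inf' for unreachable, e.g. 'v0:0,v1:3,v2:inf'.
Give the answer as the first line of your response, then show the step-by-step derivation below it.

v0:29,v1:inf,v2:inf,v3:16,v4:0,v5:inf

step 1: dist = v0:inf,v1:inf,v2:inf,v3:16,v4:0,v5:inf
step 2: dist = v0:29,v1:inf,v2:inf,v3:16,v4:0,v5:inf
step 3: dist = v0:29,v1:inf,v2:inf,v3:16,v4:0,v5:inf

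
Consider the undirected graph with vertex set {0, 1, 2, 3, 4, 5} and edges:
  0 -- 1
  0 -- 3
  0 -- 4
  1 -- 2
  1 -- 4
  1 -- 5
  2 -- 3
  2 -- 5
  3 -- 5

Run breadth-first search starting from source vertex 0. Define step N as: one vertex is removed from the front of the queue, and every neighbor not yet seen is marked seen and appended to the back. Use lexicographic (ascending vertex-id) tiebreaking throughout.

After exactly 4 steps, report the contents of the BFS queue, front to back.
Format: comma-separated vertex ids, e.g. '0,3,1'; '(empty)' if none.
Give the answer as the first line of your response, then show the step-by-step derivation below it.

2,5

step 1: dequeue 0; queue=[1,3,4]; order=0
step 2: dequeue 1; queue=[3,4,2,5]; order=0,1
step 3: dequeue 3; queue=[4,2,5]; order=0,1,3
step 4: dequeue 4; queue=[2,5]; order=0,1,3,4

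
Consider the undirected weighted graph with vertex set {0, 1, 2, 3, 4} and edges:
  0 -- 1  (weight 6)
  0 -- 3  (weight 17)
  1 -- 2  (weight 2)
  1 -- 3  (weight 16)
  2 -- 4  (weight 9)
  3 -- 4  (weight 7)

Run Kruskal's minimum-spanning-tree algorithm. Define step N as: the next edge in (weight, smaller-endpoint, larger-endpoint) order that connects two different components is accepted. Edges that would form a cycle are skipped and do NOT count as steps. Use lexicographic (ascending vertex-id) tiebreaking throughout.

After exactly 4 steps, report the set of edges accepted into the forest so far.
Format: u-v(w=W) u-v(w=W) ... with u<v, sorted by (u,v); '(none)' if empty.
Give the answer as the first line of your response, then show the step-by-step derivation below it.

0-1(w=6) 1-2(w=2) 2-4(w=9) 3-4(w=7)

step 1: add edge 1-2 (w=2); MST = {1-2(w=2)}
step 2: add edge 0-1 (w=6); MST = {0-1(w=6) 1-2(w=2)}
step 3: add edge 3-4 (w=7); MST = {0-1(w=6) 1-2(w=2) 3-4(w=7)}
step 4: add edge 2-4 (w=9); MST = {0-1(w=6) 1-2(w=2) 2-4(w=9) 3-4(w=7)}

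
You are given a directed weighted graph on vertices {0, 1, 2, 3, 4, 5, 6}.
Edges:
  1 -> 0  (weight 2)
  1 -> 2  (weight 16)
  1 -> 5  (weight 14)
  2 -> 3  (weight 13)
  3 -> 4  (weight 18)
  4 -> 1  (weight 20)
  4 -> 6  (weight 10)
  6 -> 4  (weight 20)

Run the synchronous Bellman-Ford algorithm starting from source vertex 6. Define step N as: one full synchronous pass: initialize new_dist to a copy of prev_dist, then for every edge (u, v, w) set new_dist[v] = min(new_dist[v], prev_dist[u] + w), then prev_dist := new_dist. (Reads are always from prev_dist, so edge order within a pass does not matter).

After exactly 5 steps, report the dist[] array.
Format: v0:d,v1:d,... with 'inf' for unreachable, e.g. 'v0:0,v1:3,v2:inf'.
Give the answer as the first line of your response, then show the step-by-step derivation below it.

v0:42,v1:40,v2:56,v3:69,v4:20,v5:54,v6:0

step 1: dist = v0:inf,v1:inf,v2:inf,v3:inf,v4:20,v5:inf,v6:0
step 2: dist = v0:inf,v1:40,v2:inf,v3:inf,v4:20,v5:inf,v6:0
step 3: dist = v0:42,v1:40,v2:56,v3:inf,v4:20,v5:54,v6:0
step 4: dist = v0:42,v1:40,v2:56,v3:69,v4:20,v5:54,v6:0
step 5: dist = v0:42,v1:40,v2:56,v3:69,v4:20,v5:54,v6:0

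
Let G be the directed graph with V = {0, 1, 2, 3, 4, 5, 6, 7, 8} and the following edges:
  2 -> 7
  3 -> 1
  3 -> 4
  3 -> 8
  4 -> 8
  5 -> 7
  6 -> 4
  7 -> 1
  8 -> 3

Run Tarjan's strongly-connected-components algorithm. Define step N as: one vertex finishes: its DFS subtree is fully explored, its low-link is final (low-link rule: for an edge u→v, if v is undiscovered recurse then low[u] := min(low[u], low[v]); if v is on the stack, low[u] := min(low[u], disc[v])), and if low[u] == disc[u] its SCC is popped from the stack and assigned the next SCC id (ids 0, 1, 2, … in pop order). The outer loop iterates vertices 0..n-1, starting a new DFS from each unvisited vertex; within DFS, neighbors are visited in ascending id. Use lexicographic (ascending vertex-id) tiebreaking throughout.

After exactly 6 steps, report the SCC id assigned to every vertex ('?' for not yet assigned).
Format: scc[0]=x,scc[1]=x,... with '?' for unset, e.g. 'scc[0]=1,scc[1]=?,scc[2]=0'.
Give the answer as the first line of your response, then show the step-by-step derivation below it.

scc[0]=0,scc[1]=1,scc[2]=3,scc[3]=?,scc[4]=?,scc[5]=?,scc[6]=?,scc[7]=2,scc[8]=?

step 1: low=(low[0]=0,low[1]=?,low[2]=?,low[3]=?,low[4]=?,low[5]=?,low[6]=?,low[7]=?,low[8]=?); scc=(scc[0]=0,scc[1]=?,scc[2]=?,scc[3]=?,scc[4]=?,scc[5]=?,scc[6]=?,scc[7]=?,scc[8]=?)
step 2: low=(low[0]=0,low[1]=1,low[2]=?,low[3]=?,low[4]=?,low[5]=?,low[6]=?,low[7]=?,low[8]=?); scc=(scc[0]=0,scc[1]=1,scc[2]=?,scc[3]=?,scc[4]=?,scc[5]=?,scc[6]=?,scc[7]=?,scc[8]=?)
step 3: low=(low[0]=0,low[1]=1,low[2]=2,low[3]=?,low[4]=?,low[5]=?,low[6]=?,low[7]=3,low[8]=?); scc=(scc[0]=0,scc[1]=1,scc[2]=?,scc[3]=?,scc[4]=?,scc[5]=?,scc[6]=?,scc[7]=2,scc[8]=?)
step 4: low=(low[0]=0,low[1]=1,low[2]=2,low[3]=?,low[4]=?,low[5]=?,low[6]=?,low[7]=3,low[8]=?); scc=(scc[0]=0,scc[1]=1,scc[2]=3,scc[3]=?,scc[4]=?,scc[5]=?,scc[6]=?,scc[7]=2,scc[8]=?)
step 5: low=(low[0]=0,low[1]=1,low[2]=2,low[3]=4,low[4]=5,low[5]=?,low[6]=?,low[7]=3,low[8]=4); scc=(scc[0]=0,scc[1]=1,scc[2]=3,scc[3]=?,scc[4]=?,scc[5]=?,scc[6]=?,scc[7]=2,scc[8]=?)
step 6: low=(low[0]=0,low[1]=1,low[2]=2,low[3]=4,low[4]=4,low[5]=?,low[6]=?,low[7]=3,low[8]=4); scc=(scc[0]=0,scc[1]=1,scc[2]=3,scc[3]=?,scc[4]=?,scc[5]=?,scc[6]=?,scc[7]=2,scc[8]=?)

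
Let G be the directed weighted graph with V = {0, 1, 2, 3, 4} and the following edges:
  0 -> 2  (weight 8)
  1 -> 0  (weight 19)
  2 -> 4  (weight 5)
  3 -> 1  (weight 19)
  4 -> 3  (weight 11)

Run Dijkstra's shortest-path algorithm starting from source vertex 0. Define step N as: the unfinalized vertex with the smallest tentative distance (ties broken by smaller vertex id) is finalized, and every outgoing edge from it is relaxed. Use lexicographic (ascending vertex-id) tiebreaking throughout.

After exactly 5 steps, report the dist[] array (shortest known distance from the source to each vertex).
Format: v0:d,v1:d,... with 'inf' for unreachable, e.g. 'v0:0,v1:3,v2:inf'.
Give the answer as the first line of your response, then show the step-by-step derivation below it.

v0:0,v1:43,v2:8,v3:24,v4:13

step 1: dist = v0:0,v1:inf,v2:8,v3:inf,v4:inf
step 2: dist = v0:0,v1:inf,v2:8,v3:inf,v4:13
step 3: dist = v0:0,v1:inf,v2:8,v3:24,v4:13
step 4: dist = v0:0,v1:43,v2:8,v3:24,v4:13
step 5: dist = v0:0,v1:43,v2:8,v3:24,v4:13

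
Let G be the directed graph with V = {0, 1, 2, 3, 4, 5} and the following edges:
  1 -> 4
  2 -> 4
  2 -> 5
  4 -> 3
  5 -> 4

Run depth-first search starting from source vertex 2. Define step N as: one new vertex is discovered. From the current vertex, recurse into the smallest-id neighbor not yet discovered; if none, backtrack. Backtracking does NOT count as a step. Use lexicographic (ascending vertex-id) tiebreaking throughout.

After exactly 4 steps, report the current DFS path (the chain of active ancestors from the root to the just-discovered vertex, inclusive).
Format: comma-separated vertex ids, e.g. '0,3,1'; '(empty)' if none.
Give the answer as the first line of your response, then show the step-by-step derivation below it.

2,5

step 1: discover 2; path=2; order=2
step 2: discover 4; path=2>4; order=2,4
step 3: discover 3; path=2>4>3; order=2,4,3
step 4: discover 5; path=2>5; order=2,4,3,5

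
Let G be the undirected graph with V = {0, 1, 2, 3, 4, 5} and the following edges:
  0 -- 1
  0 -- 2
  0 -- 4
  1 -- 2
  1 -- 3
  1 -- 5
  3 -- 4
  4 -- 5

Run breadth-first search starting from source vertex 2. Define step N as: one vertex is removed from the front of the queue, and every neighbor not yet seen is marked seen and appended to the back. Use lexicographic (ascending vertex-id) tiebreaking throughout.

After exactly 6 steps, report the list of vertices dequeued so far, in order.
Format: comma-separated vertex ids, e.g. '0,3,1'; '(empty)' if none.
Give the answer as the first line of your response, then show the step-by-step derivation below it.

2,0,1,4,3,5

step 1: dequeue 2; queue=[0,1]; order=2
step 2: dequeue 0; queue=[1,4]; order=2,0
step 3: dequeue 1; queue=[4,3,5]; order=2,0,1
step 4: dequeue 4; queue=[3,5]; order=2,0,1,4
step 5: dequeue 3; queue=[5]; order=2,0,1,4,3
step 6: dequeue 5; queue=[(empty)]; order=2,0,1,4,3,5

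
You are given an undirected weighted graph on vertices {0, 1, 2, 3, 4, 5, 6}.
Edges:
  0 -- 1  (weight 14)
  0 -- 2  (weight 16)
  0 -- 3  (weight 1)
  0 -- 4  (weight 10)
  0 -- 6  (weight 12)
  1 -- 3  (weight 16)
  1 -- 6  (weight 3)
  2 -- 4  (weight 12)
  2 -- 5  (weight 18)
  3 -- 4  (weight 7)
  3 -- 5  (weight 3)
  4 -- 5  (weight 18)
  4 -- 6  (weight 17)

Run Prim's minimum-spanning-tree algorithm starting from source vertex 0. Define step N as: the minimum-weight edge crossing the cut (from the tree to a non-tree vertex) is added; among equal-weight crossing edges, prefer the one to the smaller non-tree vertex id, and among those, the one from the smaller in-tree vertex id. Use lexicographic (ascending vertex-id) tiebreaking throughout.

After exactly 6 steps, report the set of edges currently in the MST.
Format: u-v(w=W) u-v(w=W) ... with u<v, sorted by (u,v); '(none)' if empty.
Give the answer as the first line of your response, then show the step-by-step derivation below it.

0-3(w=1) 0-6(w=12) 1-6(w=3) 2-4(w=12) 3-4(w=7) 3-5(w=3)

step 1: add edge 0-3 (w=1); MST = {0-3(w=1)}
step 2: add edge 3-5 (w=3); MST = {0-3(w=1) 3-5(w=3)}
step 3: add edge 3-4 (w=7); MST = {0-3(w=1) 3-4(w=7) 3-5(w=3)}
step 4: add edge 2-4 (w=12); MST = {0-3(w=1) 2-4(w=12) 3-4(w=7) 3-5(w=3)}
step 5: add edge 0-6 (w=12); MST = {0-3(w=1) 0-6(w=12) 2-4(w=12) 3-4(w=7) 3-5(w=3)}
step 6: add edge 1-6 (w=3); MST = {0-3(w=1) 0-6(w=12) 1-6(w=3) 2-4(w=12) 3-4(w=7) 3-5(w=3)}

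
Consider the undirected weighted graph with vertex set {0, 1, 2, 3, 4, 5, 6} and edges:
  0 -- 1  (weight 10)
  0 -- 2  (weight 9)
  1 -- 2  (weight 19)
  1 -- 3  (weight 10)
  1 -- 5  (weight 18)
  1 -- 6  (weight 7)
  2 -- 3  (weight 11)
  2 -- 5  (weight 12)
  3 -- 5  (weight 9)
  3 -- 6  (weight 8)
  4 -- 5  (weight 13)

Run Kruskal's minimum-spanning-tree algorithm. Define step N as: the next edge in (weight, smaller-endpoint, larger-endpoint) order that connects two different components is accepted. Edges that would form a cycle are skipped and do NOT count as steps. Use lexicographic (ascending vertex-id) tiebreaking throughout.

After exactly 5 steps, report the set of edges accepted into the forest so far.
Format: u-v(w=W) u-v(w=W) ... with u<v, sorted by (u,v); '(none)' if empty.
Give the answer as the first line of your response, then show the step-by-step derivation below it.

0-1(w=10) 0-2(w=9) 1-6(w=7) 3-5(w=9) 3-6(w=8)

step 1: add edge 1-6 (w=7); MST = {1-6(w=7)}
step 2: add edge 3-6 (w=8); MST = {1-6(w=7) 3-6(w=8)}
step 3: add edge 0-2 (w=9); MST = {0-2(w=9) 1-6(w=7) 3-6(w=8)}
step 4: add edge 3-5 (w=9); MST = {0-2(w=9) 1-6(w=7) 3-5(w=9) 3-6(w=8)}
step 5: add edge 0-1 (w=10); MST = {0-1(w=10) 0-2(w=9) 1-6(w=7) 3-5(w=9) 3-6(w=8)}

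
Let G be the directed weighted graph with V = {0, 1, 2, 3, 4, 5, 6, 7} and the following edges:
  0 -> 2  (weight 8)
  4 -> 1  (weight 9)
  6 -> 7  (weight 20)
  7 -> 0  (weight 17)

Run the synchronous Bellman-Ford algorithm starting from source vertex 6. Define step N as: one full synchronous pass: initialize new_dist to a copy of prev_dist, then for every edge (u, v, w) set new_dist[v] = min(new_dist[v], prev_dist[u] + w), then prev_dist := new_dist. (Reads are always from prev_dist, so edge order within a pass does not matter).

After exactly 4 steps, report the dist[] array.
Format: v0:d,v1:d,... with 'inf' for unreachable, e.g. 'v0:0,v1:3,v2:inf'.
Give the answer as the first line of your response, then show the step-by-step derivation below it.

v0:37,v1:inf,v2:45,v3:inf,v4:inf,v5:inf,v6:0,v7:20

step 1: dist = v0:inf,v1:inf,v2:inf,v3:inf,v4:inf,v5:inf,v6:0,v7:20
step 2: dist = v0:37,v1:inf,v2:inf,v3:inf,v4:inf,v5:inf,v6:0,v7:20
step 3: dist = v0:37,v1:inf,v2:45,v3:inf,v4:inf,v5:inf,v6:0,v7:20
step 4: dist = v0:37,v1:inf,v2:45,v3:inf,v4:inf,v5:inf,v6:0,v7:20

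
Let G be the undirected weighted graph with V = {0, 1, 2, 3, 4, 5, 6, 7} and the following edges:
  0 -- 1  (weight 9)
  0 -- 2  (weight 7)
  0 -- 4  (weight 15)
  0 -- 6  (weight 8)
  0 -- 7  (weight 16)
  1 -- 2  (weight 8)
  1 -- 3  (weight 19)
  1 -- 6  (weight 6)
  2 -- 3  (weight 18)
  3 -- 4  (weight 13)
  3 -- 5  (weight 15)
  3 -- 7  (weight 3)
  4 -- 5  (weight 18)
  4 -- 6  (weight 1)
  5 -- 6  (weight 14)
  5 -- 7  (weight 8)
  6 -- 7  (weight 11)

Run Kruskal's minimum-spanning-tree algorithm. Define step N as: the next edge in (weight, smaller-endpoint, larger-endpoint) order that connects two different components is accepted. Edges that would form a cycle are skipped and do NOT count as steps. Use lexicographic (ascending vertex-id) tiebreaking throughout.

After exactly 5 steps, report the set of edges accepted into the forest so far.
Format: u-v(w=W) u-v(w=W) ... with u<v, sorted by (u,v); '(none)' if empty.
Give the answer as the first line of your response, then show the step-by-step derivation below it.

0-2(w=7) 0-6(w=8) 1-6(w=6) 3-7(w=3) 4-6(w=1)

step 1: add edge 4-6 (w=1); MST = {4-6(w=1)}
step 2: add edge 3-7 (w=3); MST = {3-7(w=3) 4-6(w=1)}
step 3: add edge 1-6 (w=6); MST = {1-6(w=6) 3-7(w=3) 4-6(w=1)}
step 4: add edge 0-2 (w=7); MST = {0-2(w=7) 1-6(w=6) 3-7(w=3) 4-6(w=1)}
step 5: add edge 0-6 (w=8); MST = {0-2(w=7) 0-6(w=8) 1-6(w=6) 3-7(w=3) 4-6(w=1)}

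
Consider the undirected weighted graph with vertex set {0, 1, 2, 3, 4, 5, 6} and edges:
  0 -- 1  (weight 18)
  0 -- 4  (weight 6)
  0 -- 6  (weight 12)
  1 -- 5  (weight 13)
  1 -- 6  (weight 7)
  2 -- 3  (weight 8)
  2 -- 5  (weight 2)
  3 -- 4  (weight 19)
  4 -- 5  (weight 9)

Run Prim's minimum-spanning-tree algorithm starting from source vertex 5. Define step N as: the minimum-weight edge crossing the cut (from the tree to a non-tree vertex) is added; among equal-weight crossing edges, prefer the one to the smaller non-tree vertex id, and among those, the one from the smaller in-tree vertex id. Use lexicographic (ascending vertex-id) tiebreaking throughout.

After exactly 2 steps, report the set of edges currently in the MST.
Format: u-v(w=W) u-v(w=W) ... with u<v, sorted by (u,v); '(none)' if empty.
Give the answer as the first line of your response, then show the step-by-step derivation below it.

2-3(w=8) 2-5(w=2)

step 1: add edge 2-5 (w=2); MST = {2-5(w=2)}
step 2: add edge 2-3 (w=8); MST = {2-3(w=8) 2-5(w=2)}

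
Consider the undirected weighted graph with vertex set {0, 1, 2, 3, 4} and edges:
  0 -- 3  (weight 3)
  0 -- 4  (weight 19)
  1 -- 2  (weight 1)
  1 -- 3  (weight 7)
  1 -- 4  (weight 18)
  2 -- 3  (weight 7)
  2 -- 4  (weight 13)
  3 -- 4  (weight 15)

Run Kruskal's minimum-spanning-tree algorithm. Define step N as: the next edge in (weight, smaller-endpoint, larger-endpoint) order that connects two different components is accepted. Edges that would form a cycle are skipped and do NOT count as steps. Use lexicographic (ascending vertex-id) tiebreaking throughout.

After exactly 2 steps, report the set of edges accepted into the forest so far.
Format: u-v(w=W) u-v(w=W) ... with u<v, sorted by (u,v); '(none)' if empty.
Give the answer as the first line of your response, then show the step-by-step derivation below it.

0-3(w=3) 1-2(w=1)

step 1: add edge 1-2 (w=1); MST = {1-2(w=1)}
step 2: add edge 0-3 (w=3); MST = {0-3(w=3) 1-2(w=1)}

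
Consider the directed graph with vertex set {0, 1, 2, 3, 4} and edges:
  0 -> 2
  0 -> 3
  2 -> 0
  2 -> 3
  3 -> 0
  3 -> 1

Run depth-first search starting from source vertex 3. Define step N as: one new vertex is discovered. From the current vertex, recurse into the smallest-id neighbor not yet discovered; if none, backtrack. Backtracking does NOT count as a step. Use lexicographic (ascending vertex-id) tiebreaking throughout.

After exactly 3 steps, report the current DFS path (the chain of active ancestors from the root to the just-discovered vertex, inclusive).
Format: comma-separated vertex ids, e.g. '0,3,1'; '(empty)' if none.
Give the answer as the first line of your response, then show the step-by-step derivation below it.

3,0,2

step 1: discover 3; path=3; order=3
step 2: discover 0; path=3>0; order=3,0
step 3: discover 2; path=3>0>2; order=3,0,2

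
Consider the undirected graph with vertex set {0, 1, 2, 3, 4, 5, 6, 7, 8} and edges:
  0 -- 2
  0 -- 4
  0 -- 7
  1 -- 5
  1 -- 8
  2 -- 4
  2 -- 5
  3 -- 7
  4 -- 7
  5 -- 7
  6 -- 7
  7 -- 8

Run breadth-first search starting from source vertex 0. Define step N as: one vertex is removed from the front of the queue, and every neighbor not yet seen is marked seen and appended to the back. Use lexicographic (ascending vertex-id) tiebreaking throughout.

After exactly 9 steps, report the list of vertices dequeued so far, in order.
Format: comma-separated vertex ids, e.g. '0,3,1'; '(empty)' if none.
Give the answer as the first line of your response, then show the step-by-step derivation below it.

0,2,4,7,5,3,6,8,1

step 1: dequeue 0; queue=[2,4,7]; order=0
step 2: dequeue 2; queue=[4,7,5]; order=0,2
step 3: dequeue 4; queue=[7,5]; order=0,2,4
step 4: dequeue 7; queue=[5,3,6,8]; order=0,2,4,7
step 5: dequeue 5; queue=[3,6,8,1]; order=0,2,4,7,5
step 6: dequeue 3; queue=[6,8,1]; order=0,2,4,7,5,3
step 7: dequeue 6; queue=[8,1]; order=0,2,4,7,5,3,6
step 8: dequeue 8; queue=[1]; order=0,2,4,7,5,3,6,8
step 9: dequeue 1; queue=[(empty)]; order=0,2,4,7,5,3,6,8,1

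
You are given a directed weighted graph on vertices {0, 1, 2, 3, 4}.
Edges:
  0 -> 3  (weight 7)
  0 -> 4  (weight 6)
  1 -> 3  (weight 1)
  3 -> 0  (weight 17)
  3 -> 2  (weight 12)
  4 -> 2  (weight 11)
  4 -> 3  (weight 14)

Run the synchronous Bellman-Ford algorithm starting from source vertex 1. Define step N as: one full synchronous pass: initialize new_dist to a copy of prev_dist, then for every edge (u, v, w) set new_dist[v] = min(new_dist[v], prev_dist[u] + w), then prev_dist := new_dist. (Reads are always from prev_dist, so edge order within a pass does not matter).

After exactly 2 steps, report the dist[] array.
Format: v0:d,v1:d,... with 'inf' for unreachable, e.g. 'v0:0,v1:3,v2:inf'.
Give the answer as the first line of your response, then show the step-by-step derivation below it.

v0:18,v1:0,v2:13,v3:1,v4:inf

step 1: dist = v0:inf,v1:0,v2:inf,v3:1,v4:inf
step 2: dist = v0:18,v1:0,v2:13,v3:1,v4:inf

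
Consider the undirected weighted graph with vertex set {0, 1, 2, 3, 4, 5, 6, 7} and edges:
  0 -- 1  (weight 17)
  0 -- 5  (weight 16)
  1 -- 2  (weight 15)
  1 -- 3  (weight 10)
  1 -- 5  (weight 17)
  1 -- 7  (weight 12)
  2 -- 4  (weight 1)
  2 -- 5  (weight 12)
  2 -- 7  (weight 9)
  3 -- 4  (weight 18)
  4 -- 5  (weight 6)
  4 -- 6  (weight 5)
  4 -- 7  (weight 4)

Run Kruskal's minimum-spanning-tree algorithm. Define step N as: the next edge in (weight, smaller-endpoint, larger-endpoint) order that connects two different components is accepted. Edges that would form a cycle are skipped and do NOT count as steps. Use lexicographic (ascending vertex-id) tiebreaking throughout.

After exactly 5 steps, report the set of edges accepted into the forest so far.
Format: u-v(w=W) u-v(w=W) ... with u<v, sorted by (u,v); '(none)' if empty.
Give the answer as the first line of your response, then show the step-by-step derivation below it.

1-3(w=10) 2-4(w=1) 4-5(w=6) 4-6(w=5) 4-7(w=4)

step 1: add edge 2-4 (w=1); MST = {2-4(w=1)}
step 2: add edge 4-7 (w=4); MST = {2-4(w=1) 4-7(w=4)}
step 3: add edge 4-6 (w=5); MST = {2-4(w=1) 4-6(w=5) 4-7(w=4)}
step 4: add edge 4-5 (w=6); MST = {2-4(w=1) 4-5(w=6) 4-6(w=5) 4-7(w=4)}
step 5: add edge 1-3 (w=10); MST = {1-3(w=10) 2-4(w=1) 4-5(w=6) 4-6(w=5) 4-7(w=4)}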